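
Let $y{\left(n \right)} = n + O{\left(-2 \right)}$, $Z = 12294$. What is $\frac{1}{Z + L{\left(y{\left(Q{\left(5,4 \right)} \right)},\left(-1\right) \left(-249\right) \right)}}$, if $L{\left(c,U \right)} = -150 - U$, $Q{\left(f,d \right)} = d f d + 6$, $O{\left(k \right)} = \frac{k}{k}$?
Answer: $\frac{1}{11895} \approx 8.4069 \cdot 10^{-5}$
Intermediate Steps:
$O{\left(k \right)} = 1$
$Q{\left(f,d \right)} = 6 + f d^{2}$ ($Q{\left(f,d \right)} = f d^{2} + 6 = 6 + f d^{2}$)
$y{\left(n \right)} = 1 + n$ ($y{\left(n \right)} = n + 1 = 1 + n$)
$\frac{1}{Z + L{\left(y{\left(Q{\left(5,4 \right)} \right)},\left(-1\right) \left(-249\right) \right)}} = \frac{1}{12294 - \left(150 - -249\right)} = \frac{1}{12294 - 399} = \frac{1}{11895}$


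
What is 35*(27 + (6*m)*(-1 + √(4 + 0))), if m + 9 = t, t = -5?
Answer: -1995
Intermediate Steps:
m = -14 (m = -9 - 5 = -14)
35*(27 + (6*m)*(-1 + √(4 + 0))) = 35*(27 + (6*(-14))*(-1 + √(4 + 0))) = 35*(27 - 84*(-1 + √4)) = 35*(27 - 84*(-1 + 2)) = 35*(27 - 84*1) = 35*(27 - 84) = 35*(-57) = -1995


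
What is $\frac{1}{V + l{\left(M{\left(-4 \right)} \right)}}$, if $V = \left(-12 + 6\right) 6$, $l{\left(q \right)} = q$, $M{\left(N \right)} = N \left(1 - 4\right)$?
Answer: $- \frac{1}{24} \approx -0.041667$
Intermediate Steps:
$M{\left(N \right)} = - 3 N$ ($M{\left(N \right)} = N \left(-3\right) = - 3 N$)
$V = -36$ ($V = \left(-6\right) 6 = -36$)
$\frac{1}{V + l{\left(M{\left(-4 \right)} \right)}} = \frac{1}{-36 - -12} = \frac{1}{-36 + 12} = \frac{1}{-24} = - \frac{1}{24}$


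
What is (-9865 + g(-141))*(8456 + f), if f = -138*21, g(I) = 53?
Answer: -54535096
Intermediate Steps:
f = -2898
(-9865 + g(-141))*(8456 + f) = (-9865 + 53)*(8456 - 2898) = -9812*5558 = -54535096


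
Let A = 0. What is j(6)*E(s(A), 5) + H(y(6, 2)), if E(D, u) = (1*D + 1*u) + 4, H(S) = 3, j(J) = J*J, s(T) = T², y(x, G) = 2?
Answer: 327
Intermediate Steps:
j(J) = J²
E(D, u) = 4 + D + u (E(D, u) = (D + u) + 4 = 4 + D + u)
j(6)*E(s(A), 5) + H(y(6, 2)) = 6²*(4 + 0² + 5) + 3 = 36*(4 + 0 + 5) + 3 = 36*9 + 3 = 324 + 3 = 327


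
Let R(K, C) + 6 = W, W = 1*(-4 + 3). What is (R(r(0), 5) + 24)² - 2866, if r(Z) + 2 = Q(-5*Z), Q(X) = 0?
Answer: -2577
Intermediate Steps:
r(Z) = -2 (r(Z) = -2 + 0 = -2)
W = -1 (W = 1*(-1) = -1)
R(K, C) = -7 (R(K, C) = -6 - 1 = -7)
(R(r(0), 5) + 24)² - 2866 = (-7 + 24)² - 2866 = 17² - 2866 = 289 - 2866 = -2577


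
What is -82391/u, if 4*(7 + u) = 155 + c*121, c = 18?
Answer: -329564/2305 ≈ -142.98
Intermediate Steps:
u = 2305/4 (u = -7 + (155 + 18*121)/4 = -7 + (155 + 2178)/4 = -7 + (1/4)*2333 = -7 + 2333/4 = 2305/4 ≈ 576.25)
-82391/u = -82391/2305/4 = -82391*4/2305 = -329564/2305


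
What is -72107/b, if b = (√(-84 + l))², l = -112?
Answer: 10301/28 ≈ 367.89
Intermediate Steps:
b = -196 (b = (√(-84 - 112))² = (√(-196))² = (14*I)² = -196)
-72107/b = -72107/(-196) = -72107*(-1/196) = 10301/28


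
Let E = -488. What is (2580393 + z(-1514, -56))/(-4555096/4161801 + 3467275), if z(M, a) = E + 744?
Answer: 1534306798407/2061443429597 ≈ 0.74429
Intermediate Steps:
z(M, a) = 256 (z(M, a) = -488 + 744 = 256)
(2580393 + z(-1514, -56))/(-4555096/4161801 + 3467275) = (2580393 + 256)/(-4555096/4161801 + 3467275) = 2580649/(-4555096*1/4161801 + 3467275) = 2580649/(-650728/594543 + 3467275) = 2580649/(2061443429597/594543) = 2580649*(594543/2061443429597) = 1534306798407/2061443429597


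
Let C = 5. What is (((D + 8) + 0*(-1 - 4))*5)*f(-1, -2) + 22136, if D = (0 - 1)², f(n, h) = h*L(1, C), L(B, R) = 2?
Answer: 21956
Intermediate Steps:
f(n, h) = 2*h (f(n, h) = h*2 = 2*h)
D = 1 (D = (-1)² = 1)
(((D + 8) + 0*(-1 - 4))*5)*f(-1, -2) + 22136 = (((1 + 8) + 0*(-1 - 4))*5)*(2*(-2)) + 22136 = ((9 + 0*(-5))*5)*(-4) + 22136 = ((9 + 0)*5)*(-4) + 22136 = (9*5)*(-4) + 22136 = 45*(-4) + 22136 = -180 + 22136 = 21956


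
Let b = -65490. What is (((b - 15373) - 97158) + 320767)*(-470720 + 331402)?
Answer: -19887087228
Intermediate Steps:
(((b - 15373) - 97158) + 320767)*(-470720 + 331402) = (((-65490 - 15373) - 97158) + 320767)*(-470720 + 331402) = ((-80863 - 97158) + 320767)*(-139318) = (-178021 + 320767)*(-139318) = 142746*(-139318) = -19887087228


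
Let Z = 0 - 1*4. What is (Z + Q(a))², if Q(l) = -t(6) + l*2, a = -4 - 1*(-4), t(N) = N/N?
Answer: 25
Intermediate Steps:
Z = -4 (Z = 0 - 4 = -4)
t(N) = 1
a = 0 (a = -4 + 4 = 0)
Q(l) = -1 + 2*l (Q(l) = -1*1 + l*2 = -1 + 2*l)
(Z + Q(a))² = (-4 + (-1 + 2*0))² = (-4 + (-1 + 0))² = (-4 - 1)² = (-5)² = 25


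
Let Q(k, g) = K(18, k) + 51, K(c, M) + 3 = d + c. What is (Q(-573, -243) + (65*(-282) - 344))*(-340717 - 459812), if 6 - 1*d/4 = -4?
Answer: 14864222472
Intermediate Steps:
d = 40 (d = 24 - 4*(-4) = 24 + 16 = 40)
K(c, M) = 37 + c (K(c, M) = -3 + (40 + c) = 37 + c)
Q(k, g) = 106 (Q(k, g) = (37 + 18) + 51 = 55 + 51 = 106)
(Q(-573, -243) + (65*(-282) - 344))*(-340717 - 459812) = (106 + (65*(-282) - 344))*(-340717 - 459812) = (106 + (-18330 - 344))*(-800529) = (106 - 18674)*(-800529) = -18568*(-800529) = 14864222472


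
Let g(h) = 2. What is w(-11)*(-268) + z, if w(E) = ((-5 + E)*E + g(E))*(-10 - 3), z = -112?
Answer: 620040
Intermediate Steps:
w(E) = -26 - 13*E*(-5 + E) (w(E) = ((-5 + E)*E + 2)*(-10 - 3) = (E*(-5 + E) + 2)*(-13) = (2 + E*(-5 + E))*(-13) = -26 - 13*E*(-5 + E))
w(-11)*(-268) + z = (-26 - 13*(-11)² + 65*(-11))*(-268) - 112 = (-26 - 13*121 - 715)*(-268) - 112 = (-26 - 1573 - 715)*(-268) - 112 = -2314*(-268) - 112 = 620152 - 112 = 620040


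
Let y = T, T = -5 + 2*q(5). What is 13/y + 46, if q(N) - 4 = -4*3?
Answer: 953/21 ≈ 45.381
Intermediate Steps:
q(N) = -8 (q(N) = 4 - 4*3 = 4 - 12 = -8)
T = -21 (T = -5 + 2*(-8) = -5 - 16 = -21)
y = -21
13/y + 46 = 13/(-21) + 46 = -1/21*13 + 46 = -13/21 + 46 = 953/21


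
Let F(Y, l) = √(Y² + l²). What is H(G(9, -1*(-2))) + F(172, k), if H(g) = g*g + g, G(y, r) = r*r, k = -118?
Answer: 20 + 2*√10877 ≈ 228.59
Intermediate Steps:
G(y, r) = r²
H(g) = g + g² (H(g) = g² + g = g + g²)
H(G(9, -1*(-2))) + F(172, k) = (-1*(-2))²*(1 + (-1*(-2))²) + √(172² + (-118)²) = 2²*(1 + 2²) + √(29584 + 13924) = 4*(1 + 4) + √43508 = 4*5 + 2*√10877 = 20 + 2*√10877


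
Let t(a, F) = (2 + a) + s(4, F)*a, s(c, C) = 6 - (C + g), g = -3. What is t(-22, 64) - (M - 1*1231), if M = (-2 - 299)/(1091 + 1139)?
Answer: 5399131/2230 ≈ 2421.1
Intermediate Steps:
s(c, C) = 9 - C (s(c, C) = 6 - (C - 3) = 6 - (-3 + C) = 6 + (3 - C) = 9 - C)
M = -301/2230 ≈ -0.13498
t(a, F) = 2 + a + a*(9 - F) (t(a, F) = (2 + a) + (9 - F)*a = (2 + a) + a*(9 - F) = 2 + a + a*(9 - F))
t(-22, 64) - (M - 1*1231) = (2 - 22 - 1*(-22)*(-9 + 64)) - (-301/2230 - 1*1231) = (2 - 22 - 1*(-22)*55) - (-301/2230 - 1231) = (2 - 22 + 1210) - 1*(-2745431/2230) = 1190 + 2745431/2230 = 5399131/2230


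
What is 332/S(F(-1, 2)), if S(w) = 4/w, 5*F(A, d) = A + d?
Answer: 83/5 ≈ 16.600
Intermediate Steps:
F(A, d) = A/5 + d/5 (F(A, d) = (A + d)/5 = A/5 + d/5)
332/S(F(-1, 2)) = 332/((4/((1/5)*(-1) + (1/5)*2))) = 332/((4/(-1/5 + 2/5))) = 332/((4/(1/5))) = 332/((4*5)) = 332/20 = 332*(1/20) = 83/5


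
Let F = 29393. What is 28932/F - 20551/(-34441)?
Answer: 1600502555/1012324313 ≈ 1.5810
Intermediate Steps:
28932/F - 20551/(-34441) = 28932/29393 - 20551/(-34441) = 28932*(1/29393) - 20551*(-1/34441) = 28932/29393 + 20551/34441 = 1600502555/1012324313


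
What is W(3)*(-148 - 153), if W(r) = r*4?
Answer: -3612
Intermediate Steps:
W(r) = 4*r
W(3)*(-148 - 153) = (4*3)*(-148 - 153) = 12*(-301) = -3612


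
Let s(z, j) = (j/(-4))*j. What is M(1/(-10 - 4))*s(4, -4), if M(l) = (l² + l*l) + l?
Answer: 12/49 ≈ 0.24490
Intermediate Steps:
s(z, j) = -j²/4 (s(z, j) = (j*(-¼))*j = (-j/4)*j = -j²/4)
M(l) = l + 2*l² (M(l) = (l² + l²) + l = 2*l² + l = l + 2*l²)
M(1/(-10 - 4))*s(4, -4) = ((1 + 2/(-10 - 4))/(-10 - 4))*(-¼*(-4)²) = ((1 + 2/(-14))/(-14))*(-¼*16) = -(1 + 2*(-1/14))/14*(-4) = -(1 - ⅐)/14*(-4) = -1/14*6/7*(-4) = -3/49*(-4) = 12/49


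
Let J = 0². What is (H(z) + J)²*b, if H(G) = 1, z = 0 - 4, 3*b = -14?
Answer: -14/3 ≈ -4.6667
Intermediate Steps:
b = -14/3 (b = (⅓)*(-14) = -14/3 ≈ -4.6667)
z = -4
J = 0
(H(z) + J)²*b = (1 + 0)²*(-14/3) = 1²*(-14/3) = 1*(-14/3) = -14/3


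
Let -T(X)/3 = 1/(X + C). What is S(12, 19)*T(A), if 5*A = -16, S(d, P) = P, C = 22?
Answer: -285/94 ≈ -3.0319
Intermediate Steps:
A = -16/5 (A = (1/5)*(-16) = -16/5 ≈ -3.2000)
T(X) = -3/(22 + X) (T(X) = -3/(X + 22) = -3/(22 + X))
S(12, 19)*T(A) = 19*(-3/(22 - 16/5)) = 19*(-3/94/5) = 19*(-3*5/94) = 19*(-15/94) = -285/94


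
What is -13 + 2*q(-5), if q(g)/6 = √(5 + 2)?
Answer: -13 + 12*√7 ≈ 18.749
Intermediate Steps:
q(g) = 6*√7 (q(g) = 6*√(5 + 2) = 6*√7)
-13 + 2*q(-5) = -13 + 2*(6*√7) = -13 + 12*√7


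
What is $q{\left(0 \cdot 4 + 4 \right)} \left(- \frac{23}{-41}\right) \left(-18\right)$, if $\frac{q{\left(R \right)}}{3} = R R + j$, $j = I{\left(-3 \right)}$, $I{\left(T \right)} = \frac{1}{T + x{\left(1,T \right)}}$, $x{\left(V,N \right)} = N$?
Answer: $- \frac{19665}{41} \approx -479.63$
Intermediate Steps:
$I{\left(T \right)} = \frac{1}{2 T}$ ($I{\left(T \right)} = \frac{1}{T + T} = \frac{1}{2 T}$)
$j = - \frac{1}{6}$ ($j = \frac{1}{2 \left(-3\right)} = \frac{1}{2} \left(- \frac{1}{3}\right) = - \frac{1}{6} \approx -0.16667$)
$q{\left(R \right)} = - \frac{1}{2} + 3 R^{2}$ ($q{\left(R \right)} = 3 \left(R R - \frac{1}{6}\right) = 3 \left(R^{2} - \frac{1}{6}\right) = 3 \left(- \frac{1}{6} + R^{2}\right) = - \frac{1}{2} + 3 R^{2}$)
$q{\left(0 \cdot 4 + 4 \right)} \left(- \frac{23}{-41}\right) \left(-18\right) = \left(- \frac{1}{2} + 3 \left(0 \cdot 4 + 4\right)^{2}\right) \left(- \frac{23}{-41}\right) \left(-18\right) = \left(- \frac{1}{2} + 3 \left(0 + 4\right)^{2}\right) \left(\left(-23\right) \left(- \frac{1}{41}\right)\right) \left(-18\right) = \left(- \frac{1}{2} + 3 \cdot 4^{2}\right) \frac{23}{41} \left(-18\right) = \left(- \frac{1}{2} + 3 \cdot 16\right) \frac{23}{41} \left(-18\right) = \left(- \frac{1}{2} + 48\right) \frac{23}{41} \left(-18\right) = \frac{95}{2} \cdot \frac{23}{41} \left(-18\right) = \frac{2185}{82} \left(-18\right) = - \frac{19665}{41}$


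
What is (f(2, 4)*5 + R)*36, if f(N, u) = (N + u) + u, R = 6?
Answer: 2016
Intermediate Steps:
f(N, u) = N + 2*u
(f(2, 4)*5 + R)*36 = ((2 + 2*4)*5 + 6)*36 = ((2 + 8)*5 + 6)*36 = (10*5 + 6)*36 = (50 + 6)*36 = 56*36 = 2016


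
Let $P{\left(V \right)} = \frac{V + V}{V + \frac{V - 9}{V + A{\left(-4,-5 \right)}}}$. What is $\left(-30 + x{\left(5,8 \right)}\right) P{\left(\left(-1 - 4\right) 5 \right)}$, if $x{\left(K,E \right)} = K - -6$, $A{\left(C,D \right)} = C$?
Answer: $- \frac{27550}{691} \approx -39.87$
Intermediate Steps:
$x{\left(K,E \right)} = 6 + K$ ($x{\left(K,E \right)} = K + 6 = 6 + K$)
$P{\left(V \right)} = \frac{2 V}{V + \frac{-9 + V}{-4 + V}}$ ($P{\left(V \right)} = \frac{V + V}{V + \frac{V - 9}{V - 4}} = \frac{2 V}{V + \frac{-9 + V}{-4 + V}}$)
$\left(-30 + x{\left(5,8 \right)}\right) P{\left(\left(-1 - 4\right) 5 \right)} = \left(-30 + \left(6 + 5\right)\right) \frac{2 \left(-1 - 4\right) 5 \left(-4 + \left(-1 - 4\right) 5\right)}{-9 + \left(\left(-1 - 4\right) 5\right)^{2} - 3 \left(-1 - 4\right) 5} = \left(-30 + 11\right) \frac{2 \left(\left(-5\right) 5\right) \left(-4 - 25\right)}{-9 + \left(\left(-5\right) 5\right)^{2} - 3 \left(\left(-5\right) 5\right)} = - 19 \cdot 2 \left(-25\right) \frac{1}{-9 + \left(-25\right)^{2} - -75} \left(-4 - 25\right) = - 19 \cdot 2 \left(-25\right) \frac{1}{-9 + 625 + 75} \left(-29\right) = - 19 \cdot 2 \left(-25\right) \frac{1}{691} \left(-29\right) = \left(-19\right) \frac{1450}{691} = - \frac{27550}{691}$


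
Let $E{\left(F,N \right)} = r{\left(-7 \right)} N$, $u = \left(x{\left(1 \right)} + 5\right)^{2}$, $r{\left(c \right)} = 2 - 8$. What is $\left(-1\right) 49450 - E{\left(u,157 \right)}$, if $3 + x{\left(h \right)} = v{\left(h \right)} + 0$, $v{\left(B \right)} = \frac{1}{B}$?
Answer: $-48508$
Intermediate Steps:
$r{\left(c \right)} = -6$ ($r{\left(c \right)} = 2 - 8 = -6$)
$x{\left(h \right)} = -3 + \frac{1}{h}$ ($x{\left(h \right)} = -3 + \left(\frac{1}{h} + 0\right) = -3 + \frac{1}{h}$)
$u = 9$ ($u = \left(\left(-3 + 1^{-1}\right) + 5\right)^{2} = \left(\left(-3 + 1\right) + 5\right)^{2} = \left(-2 + 5\right)^{2} = 3^{2} = 9$)
$E{\left(F,N \right)} = - 6 N$
$\left(-1\right) 49450 - E{\left(u,157 \right)} = \left(-1\right) 49450 - \left(-6\right) 157 = -49450 - -942 = -49450 + 942 = -48508$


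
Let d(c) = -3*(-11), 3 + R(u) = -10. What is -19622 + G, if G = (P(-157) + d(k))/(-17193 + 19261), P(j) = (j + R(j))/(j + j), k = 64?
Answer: -3185393603/162338 ≈ -19622.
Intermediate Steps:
R(u) = -13 (R(u) = -3 - 10 = -13)
P(j) = (-13 + j)/(2*j) (P(j) = (j - 13)/(j + j) = (-13 + j)/((2*j)) = (-13 + j)*(1/(2*j)) = (-13 + j)/(2*j))
d(c) = 33
G = 2633/162338 (G = ((1/2)*(-13 - 157)/(-157) + 33)/(-17193 + 19261) = ((1/2)*(-1/157)*(-170) + 33)/2068 = (85/157 + 33)*(1/2068) = (5266/157)*(1/2068) = 2633/162338 ≈ 0.016219)
-19622 + G = -19622 + 2633/162338 = -3185393603/162338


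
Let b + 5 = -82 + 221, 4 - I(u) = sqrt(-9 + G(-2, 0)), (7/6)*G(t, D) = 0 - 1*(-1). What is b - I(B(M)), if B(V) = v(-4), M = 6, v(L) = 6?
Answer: 130 + I*sqrt(399)/7 ≈ 130.0 + 2.8536*I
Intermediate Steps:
G(t, D) = 6/7 (G(t, D) = 6*(0 - 1*(-1))/7 = 6*(0 + 1)/7 = (6/7)*1 = 6/7)
B(V) = 6
I(u) = 4 - I*sqrt(399)/7 (I(u) = 4 - sqrt(-9 + 6/7) = 4 - sqrt(-57/7) = 4 - I*sqrt(399)/7)
b = 134 (b = -5 + (-82 + 221) = -5 + 139 = 134)
b - I(B(M)) = 134 - (4 - I*sqrt(399)/7) = 134 + (-4 + I*sqrt(399)/7) = 130 + I*sqrt(399)/7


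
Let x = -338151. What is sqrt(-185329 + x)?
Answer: 2*I*sqrt(130870) ≈ 723.52*I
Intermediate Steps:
sqrt(-185329 + x) = sqrt(-185329 - 338151) = sqrt(-523480) = 2*I*sqrt(130870)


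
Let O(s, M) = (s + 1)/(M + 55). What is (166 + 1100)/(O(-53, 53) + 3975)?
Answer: 17091/53656 ≈ 0.31853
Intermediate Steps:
O(s, M) = (1 + s)/(55 + M)
(166 + 1100)/(O(-53, 53) + 3975) = (166 + 1100)/((1 - 53)/(55 + 53) + 3975) = 1266/(-52/108 + 3975) = 1266/((1/108)*(-52) + 3975) = 1266/(-13/27 + 3975) = 1266/(107312/27) = 1266*(27/107312) = 17091/53656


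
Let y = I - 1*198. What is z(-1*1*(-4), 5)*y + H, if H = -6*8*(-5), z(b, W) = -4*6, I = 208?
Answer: 0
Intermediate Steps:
z(b, W) = -24
y = 10 (y = 208 - 1*198 = 208 - 198 = 10)
H = 240 (H = -48*(-5) = 240)
z(-1*1*(-4), 5)*y + H = -24*10 + 240 = -240 + 240 = 0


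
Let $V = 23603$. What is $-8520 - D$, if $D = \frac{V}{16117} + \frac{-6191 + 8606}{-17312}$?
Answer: $- \frac{2377598826661}{279017504} \approx -8521.3$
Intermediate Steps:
$D = \frac{369692581}{279017504}$ ($D = \frac{23603}{16117} + \frac{-6191 + 8606}{-17312} = 23603 \cdot \frac{1}{16117} + 2415 \left(- \frac{1}{17312}\right) = \frac{23603}{16117} - \frac{2415}{17312} = \frac{369692581}{279017504} \approx 1.325$)
$-8520 - D = -8520 - \frac{369692581}{279017504} = - \frac{2377598826661}{279017504}$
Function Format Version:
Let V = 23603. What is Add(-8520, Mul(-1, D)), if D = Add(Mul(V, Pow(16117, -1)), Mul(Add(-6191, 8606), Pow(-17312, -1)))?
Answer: Rational(-2377598826661, 279017504) ≈ -8521.3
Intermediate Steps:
D = Rational(369692581, 279017504) (D = Add(Mul(23603, Pow(16117, -1)), Mul(Add(-6191, 8606), Pow(-17312, -1))) = Add(Mul(23603, Rational(1, 16117)), Mul(2415, Rational(-1, 17312))) = Add(Rational(23603, 16117), Rational(-2415, 17312)) = Rational(369692581, 279017504) ≈ 1.3250)
Add(-8520, Mul(-1, D)) = Add(-8520, Mul(-1, Rational(369692581, 279017504))) = Add(-8520, Rational(-369692581, 279017504)) = Rational(-2377598826661, 279017504)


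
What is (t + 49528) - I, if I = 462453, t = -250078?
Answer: -663003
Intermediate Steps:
(t + 49528) - I = (-250078 + 49528) - 1*462453 = -200550 - 462453 = -663003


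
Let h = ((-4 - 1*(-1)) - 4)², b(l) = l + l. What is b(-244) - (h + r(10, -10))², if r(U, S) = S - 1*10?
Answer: -1329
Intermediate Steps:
r(U, S) = -10 + S (r(U, S) = S - 10 = -10 + S)
b(l) = 2*l
h = 49 (h = ((-4 + 1) - 4)² = (-3 - 4)² = (-7)² = 49)
b(-244) - (h + r(10, -10))² = 2*(-244) - (49 + (-10 - 10))² = -488 - (49 - 20)² = -488 - 1*29² = -488 - 1*841 = -488 - 841 = -1329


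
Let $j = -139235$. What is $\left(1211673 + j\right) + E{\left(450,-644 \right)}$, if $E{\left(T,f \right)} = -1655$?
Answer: $1070783$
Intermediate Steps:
$\left(1211673 + j\right) + E{\left(450,-644 \right)} = \left(1211673 - 139235\right) - 1655 = 1072438 - 1655 = 1070783$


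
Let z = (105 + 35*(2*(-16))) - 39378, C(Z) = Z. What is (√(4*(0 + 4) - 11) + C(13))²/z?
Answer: -(13 + √5)²/40393 ≈ -0.0057470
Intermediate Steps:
z = -40393 (z = (105 + 35*(-32)) - 39378 = (105 - 1120) - 39378 = -1015 - 39378 = -40393)
(√(4*(0 + 4) - 11) + C(13))²/z = (√(4*(0 + 4) - 11) + 13)²/(-40393) = (√(4*4 - 11) + 13)²*(-1/40393) = (√(16 - 11) + 13)²*(-1/40393) = (√5 + 13)²*(-1/40393) = (13 + √5)²*(-1/40393) = -(13 + √5)²/40393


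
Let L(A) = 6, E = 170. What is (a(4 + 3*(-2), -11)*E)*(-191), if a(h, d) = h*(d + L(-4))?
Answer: -324700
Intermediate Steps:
a(h, d) = h*(6 + d) (a(h, d) = h*(d + 6) = h*(6 + d))
(a(4 + 3*(-2), -11)*E)*(-191) = (((4 + 3*(-2))*(6 - 11))*170)*(-191) = (((4 - 6)*(-5))*170)*(-191) = (-2*(-5)*170)*(-191) = (10*170)*(-191) = 1700*(-191) = -324700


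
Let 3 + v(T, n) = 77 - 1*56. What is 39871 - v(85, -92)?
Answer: 39853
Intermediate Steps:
v(T, n) = 18 (v(T, n) = -3 + (77 - 1*56) = -3 + (77 - 56) = -3 + 21 = 18)
39871 - v(85, -92) = 39871 - 1*18 = 39871 - 18 = 39853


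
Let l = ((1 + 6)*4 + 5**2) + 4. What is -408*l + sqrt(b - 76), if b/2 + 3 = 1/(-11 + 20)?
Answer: -23256 + 4*I*sqrt(46)/3 ≈ -23256.0 + 9.0431*I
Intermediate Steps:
b = -52/9 (b = -6 + 2/(-11 + 20) = -6 + 2/9 = -52/9 ≈ -5.7778)
l = 57 (l = (7*4 + 25) + 4 = (28 + 25) + 4 = 53 + 4 = 57)
-408*l + sqrt(b - 76) = -408*57 + sqrt(-52/9 - 76) = -51*456 + sqrt(-736/9) = -23256 + 4*I*sqrt(46)/3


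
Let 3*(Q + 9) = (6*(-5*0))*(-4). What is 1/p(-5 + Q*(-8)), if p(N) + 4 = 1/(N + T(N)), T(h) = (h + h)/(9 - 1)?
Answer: -335/1336 ≈ -0.25075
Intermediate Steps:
T(h) = h/4 (T(h) = (2*h)/8 = (2*h)*(⅛) = h/4)
Q = -9 (Q = -9 + ((6*(-5*0))*(-4))/3 = -9 + ((6*0)*(-4))/3 = -9 + (0*(-4))/3 = -9 + (⅓)*0 = -9 + 0 = -9)
p(N) = -4 + 4/(5*N) (p(N) = -4 + 1/(N + N/4) = -4 + 1/(5*N/4) = -4 + 4/(5*N))
1/p(-5 + Q*(-8)) = 1/(-4 + 4/(5*(-5 - 9*(-8)))) = 1/(-4 + 4/(5*(-5 + 72))) = 1/(-4 + (⅘)/67) = 1/(-4 + (⅘)*(1/67)) = 1/(-4 + 4/335) = 1/(-1336/335) = -335/1336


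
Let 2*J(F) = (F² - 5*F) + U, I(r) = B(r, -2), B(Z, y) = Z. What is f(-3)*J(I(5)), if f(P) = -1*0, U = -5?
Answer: 0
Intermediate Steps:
I(r) = r
J(F) = -5/2 + F²/2 - 5*F/2 (J(F) = ((F² - 5*F) - 5)/2 = (-5 + F² - 5*F)/2 = -5/2 + F²/2 - 5*F/2)
f(P) = 0
f(-3)*J(I(5)) = 0*(-5/2 + (½)*5² - 5/2*5) = 0*(-5/2 + (½)*25 - 25/2) = 0*(-5/2 + 25/2 - 25/2) = 0*(-5/2) = 0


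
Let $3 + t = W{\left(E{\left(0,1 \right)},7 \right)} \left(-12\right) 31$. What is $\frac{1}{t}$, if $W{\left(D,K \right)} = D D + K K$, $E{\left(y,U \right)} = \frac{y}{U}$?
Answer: $- \frac{1}{18231} \approx -5.4852 \cdot 10^{-5}$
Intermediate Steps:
$W{\left(D,K \right)} = D^{2} + K^{2}$
$t = -18231$ ($t = -3 + \left(\left(\frac{0}{1}\right)^{2} + 7^{2}\right) \left(-12\right) 31 = -3 + \left(\left(0 \cdot 1\right)^{2} + 49\right) \left(-12\right) 31 = -3 + \left(0^{2} + 49\right) \left(-12\right) 31 = -3 + \left(0 + 49\right) \left(-12\right) 31 = -3 + 49 \left(-12\right) 31 = -3 - 18228 = -18231$)
$\frac{1}{t} = \frac{1}{-18231} = - \frac{1}{18231}$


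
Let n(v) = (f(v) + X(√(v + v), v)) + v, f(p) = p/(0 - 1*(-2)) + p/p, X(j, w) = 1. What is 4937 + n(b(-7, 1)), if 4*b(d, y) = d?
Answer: 39491/8 ≈ 4936.4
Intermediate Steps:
f(p) = 1 + p/2 (f(p) = p/(0 + 2) + 1 = p/2 + 1 = 1 + p/2)
b(d, y) = d/4
n(v) = 2 + 3*v/2 (n(v) = ((1 + v/2) + 1) + v = (2 + v/2) + v = 2 + 3*v/2)
4937 + n(b(-7, 1)) = 4937 + (2 + 3*((¼)*(-7))/2) = 4937 + (2 + (3/2)*(-7/4)) = 4937 + (2 - 21/8) = 4937 - 5/8 = 39491/8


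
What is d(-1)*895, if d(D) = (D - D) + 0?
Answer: 0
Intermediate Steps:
d(D) = 0 (d(D) = 0 + 0 = 0)
d(-1)*895 = 0*895 = 0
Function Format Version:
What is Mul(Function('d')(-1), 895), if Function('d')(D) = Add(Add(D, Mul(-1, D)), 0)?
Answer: 0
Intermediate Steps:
Function('d')(D) = 0 (Function('d')(D) = Add(0, 0) = 0)
Mul(Function('d')(-1), 895) = Mul(0, 895) = 0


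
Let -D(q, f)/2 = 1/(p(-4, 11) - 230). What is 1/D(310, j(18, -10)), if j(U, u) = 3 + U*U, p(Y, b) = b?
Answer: 219/2 ≈ 109.50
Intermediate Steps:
j(U, u) = 3 + U²
D(q, f) = 2/219 (D(q, f) = -2/(11 - 230) = -2/(-219) = -2*(-1/219) = 2/219)
1/D(310, j(18, -10)) = 1/(2/219) = 219/2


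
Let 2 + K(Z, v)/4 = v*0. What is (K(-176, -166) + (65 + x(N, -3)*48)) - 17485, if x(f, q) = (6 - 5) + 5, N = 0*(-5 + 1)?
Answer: -17140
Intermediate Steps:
K(Z, v) = -8 (K(Z, v) = -8 + 4*(v*0) = -8 + 4*0 = -8 + 0 = -8)
N = 0 (N = 0*(-4) = 0)
x(f, q) = 6 (x(f, q) = 1 + 5 = 6)
(K(-176, -166) + (65 + x(N, -3)*48)) - 17485 = (-8 + (65 + 6*48)) - 17485 = (-8 + (65 + 288)) - 17485 = (-8 + 353) - 17485 = 345 - 17485 = -17140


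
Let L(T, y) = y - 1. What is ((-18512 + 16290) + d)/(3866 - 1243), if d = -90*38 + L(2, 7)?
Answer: -5636/2623 ≈ -2.1487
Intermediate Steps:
L(T, y) = -1 + y
d = -3414 (d = -90*38 + (-1 + 7) = -3420 + 6 = -3414)
((-18512 + 16290) + d)/(3866 - 1243) = ((-18512 + 16290) - 3414)/(3866 - 1243) = (-2222 - 3414)/2623 = -5636*1/2623 = -5636/2623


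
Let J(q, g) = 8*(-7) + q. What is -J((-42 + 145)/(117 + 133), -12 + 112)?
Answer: 13897/250 ≈ 55.588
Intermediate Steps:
J(q, g) = -56 + q
-J((-42 + 145)/(117 + 133), -12 + 112) = -(-56 + (-42 + 145)/(117 + 133)) = -(-56 + 103/250) = -1*(-13897/250) = 13897/250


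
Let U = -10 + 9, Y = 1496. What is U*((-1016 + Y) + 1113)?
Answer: -1593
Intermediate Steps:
U = -1
U*((-1016 + Y) + 1113) = -((-1016 + 1496) + 1113) = -(480 + 1113) = -1*1593 = -1593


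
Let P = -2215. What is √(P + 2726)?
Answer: √511 ≈ 22.605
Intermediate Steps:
√(P + 2726) = √(-2215 + 2726) = √511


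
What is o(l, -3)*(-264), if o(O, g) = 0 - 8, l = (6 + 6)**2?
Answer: 2112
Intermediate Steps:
l = 144 (l = 12**2 = 144)
o(O, g) = -8
o(l, -3)*(-264) = -8*(-264) = 2112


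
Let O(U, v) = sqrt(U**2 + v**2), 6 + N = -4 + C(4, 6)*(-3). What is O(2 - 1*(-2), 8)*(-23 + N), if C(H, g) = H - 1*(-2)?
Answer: -204*sqrt(5) ≈ -456.16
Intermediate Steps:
C(H, g) = 2 + H (C(H, g) = H + 2 = 2 + H)
N = -28 (N = -6 + (-4 + (2 + 4)*(-3)) = -6 + (-4 + 6*(-3)) = -6 + (-4 - 18) = -6 - 22 = -28)
O(2 - 1*(-2), 8)*(-23 + N) = sqrt((2 - 1*(-2))**2 + 8**2)*(-23 - 28) = sqrt((2 + 2)**2 + 64)*(-51) = sqrt(4**2 + 64)*(-51) = sqrt(16 + 64)*(-51) = sqrt(80)*(-51) = (4*sqrt(5))*(-51) = -204*sqrt(5)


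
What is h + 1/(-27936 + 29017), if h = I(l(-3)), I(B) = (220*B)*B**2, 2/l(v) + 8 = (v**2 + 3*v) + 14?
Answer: 237847/29187 ≈ 8.1491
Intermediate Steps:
l(v) = 2/(6 + v**2 + 3*v) (l(v) = 2/(-8 + ((v**2 + 3*v) + 14)) = 2/(-8 + (14 + v**2 + 3*v)) = 2/(6 + v**2 + 3*v))
I(B) = 220*B**3
h = 220/27 (h = 220*(2/(6 + (-3)**2 + 3*(-3)))**3 = 220*(2/(6 + 9 - 9))**3 = 220*(2/6)**3 = 220*(2*(1/6))**3 = 220*(1/3)**3 = 220*(1/27) = 220/27 ≈ 8.1481)
h + 1/(-27936 + 29017) = 220/27 + 1/(-27936 + 29017) = 220/27 + 1/1081 = 237847/29187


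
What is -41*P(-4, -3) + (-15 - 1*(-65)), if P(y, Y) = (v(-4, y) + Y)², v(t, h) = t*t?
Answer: -6879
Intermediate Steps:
v(t, h) = t²
P(y, Y) = (16 + Y)² (P(y, Y) = ((-4)² + Y)² = (16 + Y)²)
-41*P(-4, -3) + (-15 - 1*(-65)) = -41*(16 - 3)² + (-15 - 1*(-65)) = -41*13² + (-15 + 65) = -41*169 + 50 = -6929 + 50 = -6879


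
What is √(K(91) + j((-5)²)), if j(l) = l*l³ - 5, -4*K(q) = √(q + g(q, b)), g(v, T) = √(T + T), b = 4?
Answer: √(1562480 - √(91 + 2*√2))/2 ≈ 624.99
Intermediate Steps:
g(v, T) = √2*√T (g(v, T) = √(2*T) = √2*√T)
K(q) = -√(q + 2*√2)/4 (K(q) = -√(q + √2*√4)/4 = -√(q + √2*2)/4 = -√(q + 2*√2)/4)
j(l) = -5 + l⁴ (j(l) = l⁴ - 5 = -5 + l⁴)
√(K(91) + j((-5)²)) = √(-√(91 + 2*√2)/4 + (-5 + ((-5)²)⁴)) = √(-√(91 + 2*√2)/4 + (-5 + 25⁴)) = √(-√(91 + 2*√2)/4 + (-5 + 390625)) = √(-√(91 + 2*√2)/4 + 390620) = √(390620 - √(91 + 2*√2)/4)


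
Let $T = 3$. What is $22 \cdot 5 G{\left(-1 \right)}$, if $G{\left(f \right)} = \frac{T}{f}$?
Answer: $-330$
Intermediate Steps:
$G{\left(f \right)} = \frac{3}{f}$
$22 \cdot 5 G{\left(-1 \right)} = 22 \cdot 5 \frac{3}{-1} = 110 \cdot 3 \left(-1\right) = 110 \left(-3\right) = -330$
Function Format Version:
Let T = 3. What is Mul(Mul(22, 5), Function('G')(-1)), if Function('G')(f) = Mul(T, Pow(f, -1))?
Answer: -330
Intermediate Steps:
Function('G')(f) = Mul(3, Pow(f, -1))
Mul(Mul(22, 5), Function('G')(-1)) = Mul(Mul(22, 5), Mul(3, Pow(-1, -1))) = Mul(110, Mul(3, -1)) = Mul(110, -3) = -330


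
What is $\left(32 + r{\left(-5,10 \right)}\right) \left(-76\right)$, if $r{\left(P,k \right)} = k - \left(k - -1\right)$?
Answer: $-2356$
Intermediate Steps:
$r{\left(P,k \right)} = -1$ ($r{\left(P,k \right)} = k - \left(k + 1\right) = k - \left(1 + k\right) = -1$)
$\left(32 + r{\left(-5,10 \right)}\right) \left(-76\right) = \left(32 - 1\right) \left(-76\right) = 31 \left(-76\right) = -2356$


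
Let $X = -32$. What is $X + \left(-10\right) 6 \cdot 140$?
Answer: $-8432$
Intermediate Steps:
$X + \left(-10\right) 6 \cdot 140 = -32 + \left(-10\right) 6 \cdot 140 = -32 - 8400 = -8432$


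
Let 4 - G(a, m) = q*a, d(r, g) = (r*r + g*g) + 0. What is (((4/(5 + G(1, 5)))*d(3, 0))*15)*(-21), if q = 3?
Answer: -1890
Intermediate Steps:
d(r, g) = g² + r² (d(r, g) = (r² + g²) + 0 = (g² + r²) + 0 = g² + r²)
G(a, m) = 4 - 3*a
(((4/(5 + G(1, 5)))*d(3, 0))*15)*(-21) = (((4/(5 + (4 - 3*1)))*(0² + 3²))*15)*(-21) = (((4/(5 + (4 - 3)))*(0 + 9))*15)*(-21) = (((4/(5 + 1))*9)*15)*(-21) = (((4/6)*9)*15)*(-21) = (((4*(⅙))*9)*15)*(-21) = (((⅔)*9)*15)*(-21) = (6*15)*(-21) = 90*(-21) = -1890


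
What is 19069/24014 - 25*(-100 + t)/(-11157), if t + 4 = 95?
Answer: 69116561/89308066 ≈ 0.77391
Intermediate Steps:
t = 91 (t = -4 + 95 = 91)
19069/24014 - 25*(-100 + t)/(-11157) = 19069/24014 - 25*(-100 + 91)/(-11157) = 19069*(1/24014) - 25*(-9)*(-1)/11157 = 19069/24014 - (-225)*(-1)/11157 = 19069/24014 - 1*75/3719 = 19069/24014 - 75/3719 = 69116561/89308066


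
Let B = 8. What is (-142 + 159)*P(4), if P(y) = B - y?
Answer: 68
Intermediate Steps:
P(y) = 8 - y
(-142 + 159)*P(4) = (-142 + 159)*(8 - 1*4) = 17*(8 - 4) = 17*4 = 68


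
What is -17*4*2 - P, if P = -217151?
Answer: 217015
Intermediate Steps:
-17*4*2 - P = -17*4*2 - 1*(-217151) = -68*2 + 217151 = -136 + 217151 = 217015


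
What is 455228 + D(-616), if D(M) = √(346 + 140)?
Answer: 455228 + 9*√6 ≈ 4.5525e+5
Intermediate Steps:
D(M) = 9*√6 (D(M) = √486 = 9*√6)
455228 + D(-616) = 455228 + 9*√6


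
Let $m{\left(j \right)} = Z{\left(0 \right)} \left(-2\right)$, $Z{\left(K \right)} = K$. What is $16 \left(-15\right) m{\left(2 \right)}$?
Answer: $0$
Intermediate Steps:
$m{\left(j \right)} = 0$ ($m{\left(j \right)} = 0 \left(-2\right) = 0$)
$16 \left(-15\right) m{\left(2 \right)} = 16 \left(-15\right) 0 = \left(-240\right) 0 = 0$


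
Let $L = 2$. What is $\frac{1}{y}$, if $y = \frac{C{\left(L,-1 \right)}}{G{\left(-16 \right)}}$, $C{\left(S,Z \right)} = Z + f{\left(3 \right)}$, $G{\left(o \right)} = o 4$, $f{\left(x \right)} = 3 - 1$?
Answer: $-64$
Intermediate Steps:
$f{\left(x \right)} = 2$ ($f{\left(x \right)} = 3 - 1 = 2$)
$G{\left(o \right)} = 4 o$
$C{\left(S,Z \right)} = 2 + Z$ ($C{\left(S,Z \right)} = Z + 2 = 2 + Z$)
$y = - \frac{1}{64}$ ($y = \frac{2 - 1}{4 \left(-16\right)} = \frac{1}{-64} \cdot 1 = \left(- \frac{1}{64}\right) 1 = - \frac{1}{64} \approx -0.015625$)
$\frac{1}{y} = \frac{1}{- \frac{1}{64}} = -64$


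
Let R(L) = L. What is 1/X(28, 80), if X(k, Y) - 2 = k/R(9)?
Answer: 9/46 ≈ 0.19565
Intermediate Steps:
X(k, Y) = 2 + k/9
1/X(28, 80) = 1/(2 + (⅑)*28) = 1/(2 + 28/9) = 1/(46/9) = 9/46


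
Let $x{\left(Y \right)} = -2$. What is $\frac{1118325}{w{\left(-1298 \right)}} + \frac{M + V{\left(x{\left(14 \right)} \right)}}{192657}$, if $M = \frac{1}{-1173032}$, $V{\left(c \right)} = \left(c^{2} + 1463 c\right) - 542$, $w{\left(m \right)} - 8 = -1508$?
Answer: $- \frac{842465074125211}{1129964130120} \approx -745.57$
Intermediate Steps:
$w{\left(m \right)} = -1500$ ($w{\left(m \right)} = 8 - 1508 = -1500$)
$V{\left(c \right)} = -542 + c^{2} + 1463 c$
$M = - \frac{1}{1173032} \approx -8.5249 \cdot 10^{-7}$
$\frac{1118325}{w{\left(-1298 \right)}} + \frac{M + V{\left(x{\left(14 \right)} \right)}}{192657} = \frac{1118325}{-1500} + \frac{- \frac{1}{1173032} + \left(-542 + \left(-2\right)^{2} + 1463 \left(-2\right)\right)}{192657} = 1118325 \left(- \frac{1}{1500}\right) + \left(- \frac{1}{1173032} - 3464\right) \frac{1}{192657} = - \frac{14911}{20} + \left(- \frac{1}{1173032} - 3464\right) \frac{1}{192657} = - \frac{14911}{20} - \frac{4063382849}{225992826024} = - \frac{842465074125211}{1129964130120}$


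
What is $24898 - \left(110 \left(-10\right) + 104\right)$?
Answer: $25894$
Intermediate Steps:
$24898 - \left(110 \left(-10\right) + 104\right) = 24898 - \left(-1100 + 104\right) = 24898 - -996 = 24898 + 996 = 25894$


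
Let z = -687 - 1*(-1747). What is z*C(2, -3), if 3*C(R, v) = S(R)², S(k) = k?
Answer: 4240/3 ≈ 1413.3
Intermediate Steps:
z = 1060 (z = -687 + 1747 = 1060)
C(R, v) = R²/3
z*C(2, -3) = 1060*((⅓)*2²) = 1060*((⅓)*4) = 1060*(4/3) = 4240/3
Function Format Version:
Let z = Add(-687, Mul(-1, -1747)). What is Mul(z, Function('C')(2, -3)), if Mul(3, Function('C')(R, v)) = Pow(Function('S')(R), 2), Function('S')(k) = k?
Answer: Rational(4240, 3) ≈ 1413.3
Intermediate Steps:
z = 1060 (z = Add(-687, 1747) = 1060)
Function('C')(R, v) = Mul(Rational(1, 3), Pow(R, 2))
Mul(z, Function('C')(2, -3)) = Mul(1060, Mul(Rational(1, 3), Pow(2, 2))) = Mul(1060, Mul(Rational(1, 3), 4)) = Mul(1060, Rational(4, 3)) = Rational(4240, 3)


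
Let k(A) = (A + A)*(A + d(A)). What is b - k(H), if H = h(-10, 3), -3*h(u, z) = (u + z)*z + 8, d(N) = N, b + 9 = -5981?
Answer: -54586/9 ≈ -6065.1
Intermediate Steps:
b = -5990 (b = -9 - 5981 = -5990)
h(u, z) = -8/3 - z*(u + z)/3 (h(u, z) = -((u + z)*z + 8)/3 = -(z*(u + z) + 8)/3 = -(8 + z*(u + z))/3 = -8/3 - z*(u + z)/3)
H = 13/3 (H = -8/3 - ⅓*3² - ⅓*(-10)*3 = -8/3 - ⅓*9 + 10 = -8/3 - 3 + 10 = 13/3 ≈ 4.3333)
k(A) = 4*A² (k(A) = (A + A)*(A + A) = (2*A)*(2*A) = 4*A²)
b - k(H) = -5990 - 4*(13/3)² = -5990 - 4*169/9 = -5990 - 1*676/9 = -5990 - 676/9 = -54586/9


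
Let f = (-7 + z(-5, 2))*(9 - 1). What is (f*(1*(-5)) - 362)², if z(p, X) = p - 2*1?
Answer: 39204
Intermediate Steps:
z(p, X) = -2 + p (z(p, X) = p - 2 = -2 + p)
f = -112 (f = (-7 + (-2 - 5))*(9 - 1) = (-7 - 7)*8 = -14*8 = -112)
(f*(1*(-5)) - 362)² = (-112*(-5) - 362)² = (560 - 362)² = 198² = 39204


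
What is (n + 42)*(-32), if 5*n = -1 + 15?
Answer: -7168/5 ≈ -1433.6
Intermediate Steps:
n = 14/5 (n = (-1 + 15)/5 = (⅕)*14 = 14/5 ≈ 2.8000)
(n + 42)*(-32) = (14/5 + 42)*(-32) = (224/5)*(-32) = -7168/5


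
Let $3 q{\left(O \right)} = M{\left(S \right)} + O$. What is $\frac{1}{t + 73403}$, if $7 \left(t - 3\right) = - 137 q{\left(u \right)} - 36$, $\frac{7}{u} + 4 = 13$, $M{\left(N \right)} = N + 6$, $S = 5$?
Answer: $\frac{189}{13858240} \approx 1.3638 \cdot 10^{-5}$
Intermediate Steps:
$M{\left(N \right)} = 6 + N$
$u = \frac{7}{9}$ ($u = \frac{7}{-4 + 13} = \frac{7}{9} \approx 0.77778$)
$q{\left(O \right)} = \frac{11}{3} + \frac{O}{3}$ ($q{\left(O \right)} = \frac{\left(6 + 5\right) + O}{3} = \frac{11 + O}{3} = \frac{11}{3} + \frac{O}{3}$)
$t = - \frac{14927}{189}$ ($t = 3 + \frac{- 137 \left(\frac{11}{3} + \frac{1}{3} \cdot \frac{7}{9}\right) - 36}{7} = 3 + \frac{- 137 \left(\frac{11}{3} + \frac{7}{27}\right) - 36}{7} = 3 + \frac{\left(-137\right) \frac{106}{27} - 36}{7} = 3 + \frac{- \frac{14522}{27} - 36}{7} = 3 + \frac{1}{7} \left(- \frac{15494}{27}\right) = 3 - \frac{15494}{189} = - \frac{14927}{189} \approx -78.979$)
$\frac{1}{t + 73403} = \frac{1}{- \frac{14927}{189} + 73403} = \frac{1}{\frac{13858240}{189}} = \frac{189}{13858240}$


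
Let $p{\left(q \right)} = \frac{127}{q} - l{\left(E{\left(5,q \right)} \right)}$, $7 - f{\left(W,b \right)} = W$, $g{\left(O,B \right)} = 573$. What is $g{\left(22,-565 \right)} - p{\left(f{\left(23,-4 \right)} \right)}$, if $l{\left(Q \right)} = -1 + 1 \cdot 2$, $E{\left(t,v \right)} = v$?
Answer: $\frac{9311}{16} \approx 581.94$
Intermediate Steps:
$f{\left(W,b \right)} = 7 - W$
$l{\left(Q \right)} = 1$ ($l{\left(Q \right)} = -1 + 2 = 1$)
$p{\left(q \right)} = -1 + \frac{127}{q}$ ($p{\left(q \right)} = \frac{127}{q} - 1 = -1 + \frac{127}{q}$)
$g{\left(22,-565 \right)} - p{\left(f{\left(23,-4 \right)} \right)} = 573 - \frac{127 - \left(7 - 23\right)}{7 - 23} = 573 - \frac{127 - -16}{-16} = 573 - - \frac{127 + 16}{16} = 573 - \left(- \frac{1}{16}\right) 143 = 573 - - \frac{143}{16} = 573 + \frac{143}{16} = \frac{9311}{16}$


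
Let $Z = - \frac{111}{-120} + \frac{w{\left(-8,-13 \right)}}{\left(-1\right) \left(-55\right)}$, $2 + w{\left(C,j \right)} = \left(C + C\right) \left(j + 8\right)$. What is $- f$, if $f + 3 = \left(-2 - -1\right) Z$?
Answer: $\frac{2351}{440} \approx 5.3432$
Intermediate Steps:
$w{\left(C,j \right)} = -2 + 2 C \left(8 + j\right)$ ($w{\left(C,j \right)} = -2 + \left(C + C\right) \left(j + 8\right) = -2 + 2 C \left(8 + j\right)$)
$Z = \frac{1031}{440}$ ($Z = - \frac{111}{-120} + \frac{-2 + 16 \left(-8\right) + 2 \left(-8\right) \left(-13\right)}{\left(-1\right) \left(-55\right)} = \left(-111\right) \left(- \frac{1}{120}\right) + \frac{-2 - 128 + 208}{55} = \frac{37}{40} + 78 \cdot \frac{1}{55} = \frac{37}{40} + \frac{78}{55} = \frac{1031}{440} \approx 2.3432$)
$f = - \frac{2351}{440}$ ($f = -3 + \left(-2 - -1\right) \frac{1031}{440} = -3 + \left(-2 + 1\right) \frac{1031}{440} = -3 - \frac{1031}{440} = - \frac{2351}{440} \approx -5.3432$)
$- f = \left(-1\right) \left(- \frac{2351}{440}\right) = \frac{2351}{440}$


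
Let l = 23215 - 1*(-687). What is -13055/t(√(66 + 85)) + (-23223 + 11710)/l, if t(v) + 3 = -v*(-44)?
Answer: -614526083/998171422 - 82060*√151/41761 ≈ -24.762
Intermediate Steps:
l = 23902 (l = 23215 + 687 = 23902)
t(v) = -3 + 44*v (t(v) = -3 - v*(-44) = -3 - (-44)*v = -3 + 44*v)
-13055/t(√(66 + 85)) + (-23223 + 11710)/l = -13055/(-3 + 44*√(66 + 85)) + (-23223 + 11710)/23902 = -13055/(-3 + 44*√151) - 11513*1/23902 = -13055/(-3 + 44*√151) - 11513/23902 = -11513/23902 - 13055/(-3 + 44*√151)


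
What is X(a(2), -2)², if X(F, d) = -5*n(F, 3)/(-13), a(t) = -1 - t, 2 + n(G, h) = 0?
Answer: 100/169 ≈ 0.59172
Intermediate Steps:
n(G, h) = -2 (n(G, h) = -2 + 0 = -2)
X(F, d) = -10/13 (X(F, d) = -5*(-2)/(-13) = 10*(-1/13) = -10/13)
X(a(2), -2)² = (-10/13)² = 100/169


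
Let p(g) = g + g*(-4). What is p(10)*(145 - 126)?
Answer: -570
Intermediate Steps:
p(g) = -3*g (p(g) = g - 4*g = -3*g)
p(10)*(145 - 126) = (-3*10)*(145 - 126) = -30*19 = -570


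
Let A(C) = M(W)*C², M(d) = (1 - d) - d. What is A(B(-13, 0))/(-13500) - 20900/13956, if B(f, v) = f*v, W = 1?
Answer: -5225/3489 ≈ -1.4976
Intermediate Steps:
M(d) = 1 - 2*d
A(C) = -C² (A(C) = (1 - 2*1)*C² = (1 - 2)*C² = -C²)
A(B(-13, 0))/(-13500) - 20900/13956 = -(-13*0)²/(-13500) - 20900/13956 = -1*0²*(-1/13500) - 20900*1/13956 = -1*0*(-1/13500) - 5225/3489 = 0*(-1/13500) - 5225/3489 = 0 - 5225/3489 = -5225/3489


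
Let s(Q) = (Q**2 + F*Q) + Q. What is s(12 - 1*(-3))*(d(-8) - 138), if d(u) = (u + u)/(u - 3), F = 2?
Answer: -405540/11 ≈ -36867.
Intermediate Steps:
d(u) = 2*u/(-3 + u) (d(u) = (2*u)/(-3 + u) = 2*u/(-3 + u))
s(Q) = Q**2 + 3*Q (s(Q) = (Q**2 + 2*Q) + Q = Q**2 + 3*Q)
s(12 - 1*(-3))*(d(-8) - 138) = ((12 - 1*(-3))*(3 + (12 - 1*(-3))))*(2*(-8)/(-3 - 8) - 138) = ((12 + 3)*(3 + (12 + 3)))*(2*(-8)/(-11) - 138) = (15*(3 + 15))*(2*(-8)*(-1/11) - 138) = (15*18)*(16/11 - 138) = 270*(-1502/11) = -405540/11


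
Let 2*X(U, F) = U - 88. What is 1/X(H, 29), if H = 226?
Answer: 1/69 ≈ 0.014493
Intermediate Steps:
X(U, F) = -44 + U/2 (X(U, F) = (U - 88)/2 = (-88 + U)/2 = -44 + U/2)
1/X(H, 29) = 1/(-44 + (½)*226) = 1/(-44 + 113) = 1/69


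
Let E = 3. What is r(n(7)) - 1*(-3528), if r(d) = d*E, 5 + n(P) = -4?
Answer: 3501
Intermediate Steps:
n(P) = -9 (n(P) = -5 - 4 = -9)
r(d) = 3*d (r(d) = d*3 = 3*d)
r(n(7)) - 1*(-3528) = 3*(-9) - 1*(-3528) = -27 + 3528 = 3501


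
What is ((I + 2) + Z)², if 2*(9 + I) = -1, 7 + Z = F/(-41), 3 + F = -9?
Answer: 1357225/6724 ≈ 201.85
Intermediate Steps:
F = -12 (F = -3 - 9 = -12)
Z = -275/41 (Z = -7 - 12/(-41) = -7 - 12*(-1/41) = -7 + 12/41 = -275/41 ≈ -6.7073)
I = -19/2 (I = -9 + (½)*(-1) = -9 - ½ = -19/2 ≈ -9.5000)
((I + 2) + Z)² = ((-19/2 + 2) - 275/41)² = (-15/2 - 275/41)² = (-1165/82)² = 1357225/6724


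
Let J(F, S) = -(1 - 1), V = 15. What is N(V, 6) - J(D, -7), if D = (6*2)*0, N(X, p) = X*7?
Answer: 105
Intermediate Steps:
N(X, p) = 7*X
D = 0 (D = 12*0 = 0)
J(F, S) = 0 (J(F, S) = -1*0 = 0)
N(V, 6) - J(D, -7) = 7*15 - 1*0 = 105 + 0 = 105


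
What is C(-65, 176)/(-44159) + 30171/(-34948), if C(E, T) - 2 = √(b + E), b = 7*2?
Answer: -1332391085/1543268732 - I*√51/44159 ≈ -0.86336 - 0.00016172*I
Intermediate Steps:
b = 14
C(E, T) = 2 + √(14 + E)
C(-65, 176)/(-44159) + 30171/(-34948) = (2 + √(14 - 65))/(-44159) + 30171/(-34948) = (2 + √(-51))*(-1/44159) + 30171*(-1/34948) = (2 + I*√51)*(-1/44159) - 30171/34948 = (-2/44159 - I*√51/44159) - 30171/34948 = -1332391085/1543268732 - I*√51/44159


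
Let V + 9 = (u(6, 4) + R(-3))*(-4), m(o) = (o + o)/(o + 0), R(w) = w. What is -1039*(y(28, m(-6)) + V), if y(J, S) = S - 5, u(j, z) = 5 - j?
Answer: -4156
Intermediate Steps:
m(o) = 2 (m(o) = (2*o)/o = 2)
V = 7 (V = -9 + ((5 - 1*6) - 3)*(-4) = -9 + ((5 - 6) - 3)*(-4) = -9 + (-1 - 3)*(-4) = -9 - 4*(-4) = -9 + 16 = 7)
y(J, S) = -5 + S
-1039*(y(28, m(-6)) + V) = -1039*((-5 + 2) + 7) = -1039*(-3 + 7) = -1039*4 = -4156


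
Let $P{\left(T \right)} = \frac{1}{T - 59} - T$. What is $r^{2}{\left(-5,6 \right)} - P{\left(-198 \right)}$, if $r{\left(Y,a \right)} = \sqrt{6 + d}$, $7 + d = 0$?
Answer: $- \frac{51142}{257} \approx -199.0$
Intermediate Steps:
$d = -7$ ($d = -7 + 0 = -7$)
$r{\left(Y,a \right)} = i$ ($r{\left(Y,a \right)} = \sqrt{6 - 7} = \sqrt{-1} = i$)
$P{\left(T \right)} = \frac{1}{-59 + T} - T$
$r^{2}{\left(-5,6 \right)} - P{\left(-198 \right)} = i^{2} - \frac{1 - \left(-198\right)^{2} + 59 \left(-198\right)}{-59 - 198} = -1 - \frac{1 - 39204 - 11682}{-257} = -1 - - \frac{1 - 39204 - 11682}{257} = -1 - \left(- \frac{1}{257}\right) \left(-50885\right) = -1 - \frac{50885}{257} = - \frac{51142}{257}$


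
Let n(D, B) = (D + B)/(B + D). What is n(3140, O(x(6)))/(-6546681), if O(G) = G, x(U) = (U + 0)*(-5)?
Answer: -1/6546681 ≈ -1.5275e-7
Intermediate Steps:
x(U) = -5*U (x(U) = U*(-5) = -5*U)
n(D, B) = 1 (n(D, B) = (B + D)/(B + D) = 1)
n(3140, O(x(6)))/(-6546681) = 1/(-6546681) = 1*(-1/6546681) = -1/6546681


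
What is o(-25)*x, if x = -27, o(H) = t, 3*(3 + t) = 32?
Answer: -207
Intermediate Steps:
t = 23/3 (t = -3 + (1/3)*32 = -3 + 32/3 = 23/3 ≈ 7.6667)
o(H) = 23/3
o(-25)*x = (23/3)*(-27) = -207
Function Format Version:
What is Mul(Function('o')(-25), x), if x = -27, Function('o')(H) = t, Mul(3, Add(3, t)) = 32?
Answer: -207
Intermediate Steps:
t = Rational(23, 3) (t = Add(-3, Mul(Rational(1, 3), 32)) = Add(-3, Rational(32, 3)) = Rational(23, 3) ≈ 7.6667)
Function('o')(H) = Rational(23, 3)
Mul(Function('o')(-25), x) = Mul(Rational(23, 3), -27) = -207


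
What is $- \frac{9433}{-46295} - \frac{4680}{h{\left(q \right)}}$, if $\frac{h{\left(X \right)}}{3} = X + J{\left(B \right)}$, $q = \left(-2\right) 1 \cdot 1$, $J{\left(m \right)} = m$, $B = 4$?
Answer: $- \frac{36100667}{46295} \approx -779.8$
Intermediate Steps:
$q = -2$ ($q = \left(-2\right) 1 = -2$)
$h{\left(X \right)} = 12 + 3 X$ ($h{\left(X \right)} = 3 \left(X + 4\right) = 3 \left(4 + X\right) = 12 + 3 X$)
$- \frac{9433}{-46295} - \frac{4680}{h{\left(q \right)}} = - \frac{9433}{-46295} - \frac{4680}{12 + 3 \left(-2\right)} = \left(-9433\right) \left(- \frac{1}{46295}\right) - \frac{4680}{12 - 6} = \frac{9433}{46295} - \frac{4680}{6} = \frac{9433}{46295} - 780 = - \frac{36100667}{46295}$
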